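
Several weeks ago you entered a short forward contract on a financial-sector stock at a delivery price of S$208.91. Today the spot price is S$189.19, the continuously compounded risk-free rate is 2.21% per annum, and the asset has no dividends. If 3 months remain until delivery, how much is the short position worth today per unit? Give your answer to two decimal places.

Current fair forward for the remaining 3 months: F = S·e^(r·T), r = 0.0221
F = 189.19 · e^(0.0221 × 3/12) = 189.19 × 1.005540 = 190.2381
Value of long forward = (F − K)·e^(−rT) = (190.2381 − 208.91) · e^(−0.0221·3/12)
= -18.6719 × 0.994490 = -18.57
Short position value = −(long value) = S$18.57

S$18.57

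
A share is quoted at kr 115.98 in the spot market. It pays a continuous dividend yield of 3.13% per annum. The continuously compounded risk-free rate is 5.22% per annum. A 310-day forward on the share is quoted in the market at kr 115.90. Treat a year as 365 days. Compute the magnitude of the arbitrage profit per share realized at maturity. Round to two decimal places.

kr 2.16 per share

Fair forward: F* = S·e^(carry·T), with carry = (r − q) = 0.0522 − 0.0313 = 0.0209
F* = 115.98 · e^(0.0209 × 310/365) = 115.98 · e^0.017751 = 115.98 × 1.017909 = kr 118.0571
Market kr 115.90 < fair kr 118.0571: forward underpriced → reverse cash-and-carry (short spot, go long the forward).
At maturity, profit = |F_mkt − F*| = |115.90 − 118.0571| = kr 2.16 per share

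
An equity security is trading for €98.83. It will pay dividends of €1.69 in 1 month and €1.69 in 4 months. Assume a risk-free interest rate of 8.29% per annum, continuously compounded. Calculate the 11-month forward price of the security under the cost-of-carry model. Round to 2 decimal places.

PV(dividends) I = 1.69·e^(−0.0829·1/12) + 1.69·e^(−0.0829·4/12)
I = 1.6784 + 1.6439 = 3.3223
F = (S − I)·e^(rT) = (98.83 − 3.3223) · e^(0.0829·11/12)
= 95.5077 · e^0.075992 = 95.5077 × 1.078954 = €103.05

€103.05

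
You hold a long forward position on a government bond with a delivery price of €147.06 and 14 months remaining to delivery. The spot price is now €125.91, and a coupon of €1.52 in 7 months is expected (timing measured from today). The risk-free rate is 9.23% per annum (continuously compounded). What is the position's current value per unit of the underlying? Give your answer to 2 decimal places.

PV(remaining coupons) I = 1.52·e^(−0.0923·7/12) = 1.4403
Current forward F = (S − I)·e^(rT) = (125.91 − 1.4403)·e^(0.0923·14/12) = 124.4697 × 1.113695 = 138.6213
Value (long) = (F − K)·e^(−rT) = (138.6213 − 147.06) × 0.897912 = -7.5772
Value = -€7.58

-€7.58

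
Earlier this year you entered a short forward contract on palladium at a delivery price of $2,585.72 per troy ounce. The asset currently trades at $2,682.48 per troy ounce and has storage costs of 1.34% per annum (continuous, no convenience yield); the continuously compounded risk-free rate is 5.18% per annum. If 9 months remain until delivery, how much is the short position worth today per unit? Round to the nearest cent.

Current fair forward for the remaining 9 months: F = S·e^((r + u)·T), (r + u) = 0.0518 + 0.0134 = 0.0652
F = 2682.48 · e^(0.0652 × 9/12) = 2682.48 × 1.05011533 = 2816.9134
Value of long forward = (F − K)·e^(−rT) = (2816.9134 − 2585.72) · e^(−0.0518·9/12)
= 231.1934 × 0.96189498 = 222.38
Short position value = −(long value) = -$222.38

-$222.38 per troy ounce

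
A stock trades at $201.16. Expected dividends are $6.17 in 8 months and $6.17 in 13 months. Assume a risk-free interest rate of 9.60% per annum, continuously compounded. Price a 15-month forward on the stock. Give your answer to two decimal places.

PV(dividends) I = 6.17·e^(−0.0960·8/12) + 6.17·e^(−0.0960·13/12)
I = 5.7875 + 5.5606 = 11.3481
F = (S − I)·e^(rT) = (201.16 − 11.3481) · e^(0.0960·15/12)
= 189.8119 · e^0.120000 = 189.8119 × 1.127497 = $214.01

$214.01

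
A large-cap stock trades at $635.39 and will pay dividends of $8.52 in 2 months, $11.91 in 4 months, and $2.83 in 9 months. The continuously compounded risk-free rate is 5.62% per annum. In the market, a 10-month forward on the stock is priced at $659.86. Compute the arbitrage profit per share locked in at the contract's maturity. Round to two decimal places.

PV(dividends) I = 8.52·e^(−0.0562·2/12) + 11.91·e^(−0.0562·4/12) + 2.83·e^(−0.0562·9/12) = 22.8427
Fair forward F* = (S − I)·e^(rT) = (635.39 − 22.8427)·e^0.046833 = 612.5473 × 1.047947 = 641.9171
Market $659.86 > fair 641.9171: forward overpriced → cash-and-carry (borrow at r, buy the stock and collect the dividends, short the forward).
Profit at T = |F_mkt − F*| = |659.86 − 641.9171| = $17.94 per share

$17.94 per share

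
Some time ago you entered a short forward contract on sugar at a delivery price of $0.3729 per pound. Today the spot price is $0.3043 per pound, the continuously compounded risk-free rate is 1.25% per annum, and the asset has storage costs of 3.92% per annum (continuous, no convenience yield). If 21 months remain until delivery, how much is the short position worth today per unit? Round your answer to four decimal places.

Current fair forward for the remaining 21 months: F = S·e^((r + u)·T), (r + u) = 0.0125 + 0.0392 = 0.0517
F = 0.3043 · e^(0.0517 × 21/12) = 0.3043 × 1.094694 = 0.3331
Value of long forward = (F − K)·e^(−rT) = (0.3331 − 0.3729) · e^(−0.0125·21/12)
= -0.0398 × 0.978363 = -0.0389
Short position value = −(long value) = $0.0389

$0.0389 per pound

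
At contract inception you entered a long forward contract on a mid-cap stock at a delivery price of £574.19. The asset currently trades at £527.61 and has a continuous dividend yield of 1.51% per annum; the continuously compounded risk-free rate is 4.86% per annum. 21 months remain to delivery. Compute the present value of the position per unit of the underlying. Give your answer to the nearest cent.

Current fair forward for the remaining 21 months: F = S·e^((r − q)·T), (r − q) = 0.0486 − 0.0151 = 0.0335
F = 527.61 · e^(0.0335 × 21/12) = 527.61 × 1.060378 = 559.4660
Value of long forward = (F − K)·e^(−rT) = (559.4660 − 574.19) · e^(−0.0486·21/12)
= -14.7240 × 0.918466 = -13.52

-£13.52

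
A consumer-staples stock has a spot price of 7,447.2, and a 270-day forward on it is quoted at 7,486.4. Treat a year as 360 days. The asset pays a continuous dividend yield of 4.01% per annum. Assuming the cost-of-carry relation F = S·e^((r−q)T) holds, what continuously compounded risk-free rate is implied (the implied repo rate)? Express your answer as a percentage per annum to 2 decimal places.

4.71%

From F = S·e^((r−q)T): (r − q) = ln(F/S)/T
ln(7486.4/7447.2) = ln(1.005264) = 0.005250
(r − q) = 0.005250 / (270/360) = 0.007000
r = ln(F/S)/T + q = 0.007000 + 0.0401 = 0.047100
r = 4.71%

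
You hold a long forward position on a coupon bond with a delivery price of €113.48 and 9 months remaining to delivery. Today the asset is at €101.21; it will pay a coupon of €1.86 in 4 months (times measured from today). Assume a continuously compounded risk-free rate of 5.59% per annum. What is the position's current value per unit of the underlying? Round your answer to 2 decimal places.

-€9.44

PV(remaining coupons) I = 1.86·e^(−0.0559·4/12) = 1.8257
Current forward F = (S − I)·e^(rT) = (101.21 − 1.8257)·e^(0.0559·9/12) = 99.3843 × 1.042816 = 103.6395
Value (long) = (F − K)·e^(−rT) = (103.6395 − 113.48) × 0.958942 = -9.4365
Value = -€9.44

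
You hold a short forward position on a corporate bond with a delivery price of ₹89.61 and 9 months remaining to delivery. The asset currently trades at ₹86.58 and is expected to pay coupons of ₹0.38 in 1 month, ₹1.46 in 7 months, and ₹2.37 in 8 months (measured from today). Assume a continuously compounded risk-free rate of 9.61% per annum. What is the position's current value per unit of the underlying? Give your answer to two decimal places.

₹0.78

PV(remaining coupons) I = 0.38·e^(−0.0961·1/12) + 1.46·e^(−0.0961·7/12) + 2.37·e^(−0.0961·8/12) = 3.9803
Current forward F = (S − I)·e^(rT) = (86.58 − 3.9803)·e^(0.0961·9/12) = 82.5997 × 1.074736 = 88.7729
Value (long) = (F − K)·e^(−rT) = (88.7729 − 89.61) × 0.930461 = -0.7789
Short position value = −(long value) = ₹0.78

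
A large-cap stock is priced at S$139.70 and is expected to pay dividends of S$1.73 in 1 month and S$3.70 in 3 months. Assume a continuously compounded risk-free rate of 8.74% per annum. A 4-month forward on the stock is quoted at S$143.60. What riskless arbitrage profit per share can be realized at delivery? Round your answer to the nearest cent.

PV(dividends) I = 1.73·e^(−0.0874·1/12) + 3.70·e^(−0.0874·3/12) = 5.3375
Fair forward F* = (S − I)·e^(rT) = (139.70 − 5.3375)·e^0.029133 = 134.3625 × 1.029562 = 138.3345
Market S$143.60 > fair 138.3345: forward overpriced → cash-and-carry (borrow at r, buy the stock and collect the dividends, short the forward).
Profit at T = |F_mkt − F*| = |143.60 − 138.3345| = S$5.27 per share

S$5.27 per share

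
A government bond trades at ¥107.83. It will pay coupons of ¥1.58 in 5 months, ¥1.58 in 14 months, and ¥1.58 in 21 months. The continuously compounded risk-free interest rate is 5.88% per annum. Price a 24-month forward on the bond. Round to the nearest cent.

PV(coupons) I = 1.58·e^(−0.0588·5/12) + 1.58·e^(−0.0588·14/12) + 1.58·e^(−0.0588·21/12)
I = 1.5418 + 1.4752 + 1.4255 = 4.4425
F = (S − I)·e^(rT) = (107.83 − 4.4425) · e^(0.0588·24/12)
= 103.3875 · e^0.117600 = 103.3875 × 1.124794 = ¥116.29

¥116.29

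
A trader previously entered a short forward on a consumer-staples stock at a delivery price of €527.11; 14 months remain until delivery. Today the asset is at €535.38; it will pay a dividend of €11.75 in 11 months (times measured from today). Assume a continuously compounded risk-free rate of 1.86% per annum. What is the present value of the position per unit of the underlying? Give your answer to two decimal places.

PV(remaining dividends) I = 11.75·e^(−0.0186·11/12) = 11.5514
Current forward F = (S − I)·e^(rT) = (535.38 − 11.5514)·e^(0.0186·14/12) = 523.8286 × 1.021937 = 535.3198
Value (long) = (F − K)·e^(−rT) = (535.3198 − 527.11) × 0.978534 = 8.0336
Short position value = −(long value) = -€8.03

-€8.03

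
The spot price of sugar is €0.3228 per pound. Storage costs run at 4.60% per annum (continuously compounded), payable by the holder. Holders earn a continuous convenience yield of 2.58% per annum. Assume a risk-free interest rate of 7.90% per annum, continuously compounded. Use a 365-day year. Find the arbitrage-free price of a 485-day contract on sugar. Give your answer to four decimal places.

Net carry = r + u − y = 0.0790 + 0.0460 − 0.0258 = 0.0992
F = S·e^((r+u−y)T) = 0.3228 · e^(0.0992 × 485/365) = 0.3228 · e^0.131814
= 0.3228 × 1.140896 = €0.3683 per pound

€0.3683 per pound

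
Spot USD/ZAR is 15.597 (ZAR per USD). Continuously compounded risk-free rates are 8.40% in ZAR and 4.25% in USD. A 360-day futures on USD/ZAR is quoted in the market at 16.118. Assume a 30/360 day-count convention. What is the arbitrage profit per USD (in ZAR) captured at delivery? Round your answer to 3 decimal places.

0.140 per USD (in ZAR)

Fair futures: F* = S·e^(carry·T), with carry = (r_ZAR − r_USD) = 0.0840 − 0.0425 = 0.0415
F* = 15.597 · e^(0.0415 × 360/360) = 15.597 · e^0.041500 = 15.597 × 1.042373 = 16.2579
Market 16.118 < fair 16.2579: forward underpriced → reverse cash-and-carry (short spot, go long the forward).
At maturity, profit = |F_mkt − F*| = |16.118 − 16.2579| = 0.140 per USD (in ZAR)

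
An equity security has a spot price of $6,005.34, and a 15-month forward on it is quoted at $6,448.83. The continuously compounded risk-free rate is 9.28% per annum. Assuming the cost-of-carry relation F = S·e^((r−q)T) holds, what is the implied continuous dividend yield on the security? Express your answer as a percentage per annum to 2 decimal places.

3.58%

From F = S·e^((r−q)T): (r − q) = ln(F/S)/T
ln(6448.83/6005.34) = ln(1.073849) = 0.071249
(r − q) = 0.071249 / (15/12) = 0.056999
q = r − ln(F/S)/T = 0.0928 − 0.056999 = 0.035801
q = 3.58%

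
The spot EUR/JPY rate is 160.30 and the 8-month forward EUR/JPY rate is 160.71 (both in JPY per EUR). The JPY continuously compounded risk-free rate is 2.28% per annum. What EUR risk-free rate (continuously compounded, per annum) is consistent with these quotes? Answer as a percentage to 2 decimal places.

1.90%

F = S·e^((r_JPY − r_EUR)T) ⇒ r_EUR = r_JPY − ln(F/S)/T
ln(160.71/160.30) = 0.002554; /(8/12) = 0.003831
r_EUR = 0.0228 − 0.003831 = 0.018969
r_EUR = 1.90%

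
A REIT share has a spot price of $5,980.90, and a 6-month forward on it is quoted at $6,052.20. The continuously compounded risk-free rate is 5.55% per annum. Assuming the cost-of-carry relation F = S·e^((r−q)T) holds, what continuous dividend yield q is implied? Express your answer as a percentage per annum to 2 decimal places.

From F = S·e^((r−q)T): (r − q) = ln(F/S)/T
ln(6052.20/5980.90) = ln(1.011921) = 0.011851
(r − q) = 0.011851 / (6/12) = 0.023702
q = r − ln(F/S)/T = 0.0555 − 0.023702 = 0.031798
q = 3.18%

3.18%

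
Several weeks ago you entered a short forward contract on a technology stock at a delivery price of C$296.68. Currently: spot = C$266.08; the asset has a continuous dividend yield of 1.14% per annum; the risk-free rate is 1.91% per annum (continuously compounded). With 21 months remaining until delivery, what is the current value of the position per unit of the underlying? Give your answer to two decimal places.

C$26.10

Current fair forward for the remaining 21 months: F = S·e^((r − q)·T), (r − q) = 0.0191 − 0.0114 = 0.0077
F = 266.08 · e^(0.0077 × 21/12) = 266.08 × 1.013566 = 269.6896
Value of long forward = (F − K)·e^(−rT) = (269.6896 − 296.68) · e^(−0.0191·21/12)
= -26.9904 × 0.967127 = -26.10
Short position value = −(long value) = C$26.10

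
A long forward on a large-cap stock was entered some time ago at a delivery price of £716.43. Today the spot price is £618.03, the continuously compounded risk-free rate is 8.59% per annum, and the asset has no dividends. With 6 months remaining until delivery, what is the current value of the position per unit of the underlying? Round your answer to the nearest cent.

-£68.28

Current fair forward for the remaining 6 months: F = S·e^(r·T), r = 0.0859
F = 618.03 · e^(0.0859 × 6/12) = 618.03 × 1.043886 = 645.1529
Value of long forward = (F − K)·e^(−rT) = (645.1529 − 716.43) · e^(−0.0859·6/12)
= -71.2771 × 0.957959 = -68.28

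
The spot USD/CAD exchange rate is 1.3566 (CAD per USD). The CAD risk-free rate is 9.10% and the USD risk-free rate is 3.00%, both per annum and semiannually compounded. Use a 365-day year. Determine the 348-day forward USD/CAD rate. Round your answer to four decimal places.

1.4354

By covered interest parity, F = S · (1+r_CAD/2)^(2T) / (1+r_USD/2)^(2T)
= 1.3566 × 1.088549 / 1.028797 = 1.3566 × 1.058079
F = 1.4354 CAD per USD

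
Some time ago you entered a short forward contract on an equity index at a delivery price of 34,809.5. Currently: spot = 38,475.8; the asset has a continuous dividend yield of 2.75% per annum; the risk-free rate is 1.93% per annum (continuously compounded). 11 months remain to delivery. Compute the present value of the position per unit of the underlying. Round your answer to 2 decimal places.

Current fair forward for the remaining 11 months: F = S·e^((r − q)·T), (r − q) = 0.0193 − 0.0275 = -0.0082
F = 38475.8 · e^(-0.0082 × 11/12) = 38475.8 × 0.99251151 = 38187.6744
Value of long forward = (F − K)·e^(−rT) = (38187.6744 − 34809.5) · e^(−0.0193·11/12)
= 3378.1744 × 0.98246391 = 3318.93
Short position value = −(long value) = -3318.93

-3318.93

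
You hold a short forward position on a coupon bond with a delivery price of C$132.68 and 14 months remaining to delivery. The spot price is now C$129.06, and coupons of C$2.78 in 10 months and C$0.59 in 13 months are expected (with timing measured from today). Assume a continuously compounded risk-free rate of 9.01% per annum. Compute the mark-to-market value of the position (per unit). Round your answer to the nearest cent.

PV(remaining coupons) I = 2.78·e^(−0.0901·10/12) + 0.59·e^(−0.0901·13/12) = 3.1140
Current forward F = (S − I)·e^(rT) = (129.06 − 3.1140)·e^(0.0901·14/12) = 125.9460 × 1.110840 = 139.9059
Value (long) = (F − K)·e^(−rT) = (139.9059 − 132.68) × 0.900219 = 6.5049
Short position value = −(long value) = -C$6.50

-C$6.50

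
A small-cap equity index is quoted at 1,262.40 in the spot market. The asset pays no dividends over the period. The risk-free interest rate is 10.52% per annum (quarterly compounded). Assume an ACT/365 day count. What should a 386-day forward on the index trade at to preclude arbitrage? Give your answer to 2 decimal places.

F = S · (1+r/4)^(4T)
= 1262.40 × 1.11607134
F = 1,408.93

1,408.93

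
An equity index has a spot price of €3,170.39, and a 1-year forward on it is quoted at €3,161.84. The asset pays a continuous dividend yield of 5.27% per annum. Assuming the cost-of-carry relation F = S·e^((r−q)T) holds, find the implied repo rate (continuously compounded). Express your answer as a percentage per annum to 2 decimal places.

5.00%

From F = S·e^((r−q)T): (r − q) = ln(F/S)/T
ln(3161.84/3170.39) = ln(0.997303) = -0.002701
(r − q) = -0.002701 / (1) = -0.002701
r = ln(F/S)/T + q = -0.002701 + 0.0527 = 0.049999
r = 5.00%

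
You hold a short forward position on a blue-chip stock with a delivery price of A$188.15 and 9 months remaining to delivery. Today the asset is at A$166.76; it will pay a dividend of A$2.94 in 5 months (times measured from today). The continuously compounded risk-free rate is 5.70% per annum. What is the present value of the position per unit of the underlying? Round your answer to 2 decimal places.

PV(remaining dividends) I = 2.94·e^(−0.0570·5/12) = 2.8710
Current forward F = (S − I)·e^(rT) = (166.76 − 2.8710)·e^(0.0570·9/12) = 163.8890 × 1.043677 = 171.0472
Value (long) = (F − K)·e^(−rT) = (171.0472 − 188.15) × 0.958151 = -16.3871
Short position value = −(long value) = A$16.39

A$16.39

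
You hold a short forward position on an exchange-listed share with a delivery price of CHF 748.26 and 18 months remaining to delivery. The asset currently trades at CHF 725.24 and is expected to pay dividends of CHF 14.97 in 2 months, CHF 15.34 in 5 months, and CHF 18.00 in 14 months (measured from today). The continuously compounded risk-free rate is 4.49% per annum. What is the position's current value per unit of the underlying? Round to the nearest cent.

PV(remaining dividends) I = 14.97·e^(−0.0449·2/12) + 15.34·e^(−0.0449·5/12) + 18.00·e^(−0.0449·14/12) = 46.9954
Current forward F = (S − I)·e^(rT) = (725.24 − 46.9954)·e^(0.0449·18/12) = 678.2446 × 1.069670 = 725.4979
Value (long) = (F − K)·e^(−rT) = (725.4979 − 748.26) × 0.934868 = -21.2796
Short position value = −(long value) = CHF 21.28

CHF 21.28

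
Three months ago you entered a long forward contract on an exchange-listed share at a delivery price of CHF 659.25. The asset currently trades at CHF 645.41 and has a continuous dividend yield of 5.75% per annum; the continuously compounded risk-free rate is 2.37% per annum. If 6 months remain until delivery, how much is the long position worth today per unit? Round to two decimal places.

-CHF 24.37

Current fair forward for the remaining 6 months: F = S·e^((r − q)·T), (r − q) = 0.0237 − 0.0575 = -0.0338
F = 645.41 · e^(-0.0338 × 6/12) = 645.41 × 0.983242 = 634.5942
Value of long forward = (F − K)·e^(−rT) = (634.5942 − 659.25) · e^(−0.0237·6/12)
= -24.6558 × 0.988220 = -24.37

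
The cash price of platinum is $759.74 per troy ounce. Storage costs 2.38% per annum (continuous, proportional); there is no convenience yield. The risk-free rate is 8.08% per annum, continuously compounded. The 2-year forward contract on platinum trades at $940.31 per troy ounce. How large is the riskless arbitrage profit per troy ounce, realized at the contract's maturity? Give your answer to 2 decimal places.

Fair forward: F* = S·e^(carry·T), with carry = (r + u) = 0.0808 + 0.0238 = 0.1046
F* = 759.74 · e^(0.1046 × 2) = 759.74 · e^0.209200 = 759.74 × 1.232692 = $936.5254
Market $940.31 > fair $936.5254: forward overpriced → cash-and-carry (buy spot, short the forward).
At maturity, profit = |F_mkt − F*| = |940.31 − 936.5254| = $3.78 per troy ounce

$3.78 per troy ounce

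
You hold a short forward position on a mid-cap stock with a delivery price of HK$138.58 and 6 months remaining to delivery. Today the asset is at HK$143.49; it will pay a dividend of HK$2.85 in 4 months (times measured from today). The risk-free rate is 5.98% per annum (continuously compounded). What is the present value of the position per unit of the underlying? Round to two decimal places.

PV(remaining dividends) I = 2.85·e^(−0.0598·4/12) = 2.7938
Current forward F = (S − I)·e^(rT) = (143.49 − 2.7938)·e^(0.0598·6/12) = 140.6962 × 1.030351 = 144.9665
Value (long) = (F − K)·e^(−rT) = (144.9665 − 138.58) × 0.970543 = 6.1984
Short position value = −(long value) = -HK$6.20

-HK$6.20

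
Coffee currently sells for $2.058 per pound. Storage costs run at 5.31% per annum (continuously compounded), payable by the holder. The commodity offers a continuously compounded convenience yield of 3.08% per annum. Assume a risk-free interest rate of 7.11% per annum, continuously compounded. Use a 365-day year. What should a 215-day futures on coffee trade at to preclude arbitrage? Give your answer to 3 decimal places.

$2.174 per pound

Net carry = r + u − y = 0.0711 + 0.0531 − 0.0308 = 0.0934
F = S·e^((r+u−y)T) = 2.058 · e^(0.0934 × 215/365) = 2.058 · e^0.055016
= 2.058 × 1.056558 = $2.174 per pound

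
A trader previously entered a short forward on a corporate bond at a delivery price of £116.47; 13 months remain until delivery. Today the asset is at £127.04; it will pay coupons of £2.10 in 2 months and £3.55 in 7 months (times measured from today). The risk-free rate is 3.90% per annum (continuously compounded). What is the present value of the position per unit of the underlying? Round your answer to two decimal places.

-£9.83

PV(remaining coupons) I = 2.10·e^(−0.0390·2/12) + 3.55·e^(−0.0390·7/12) = 5.5565
Current forward F = (S − I)·e^(rT) = (127.04 − 5.5565)·e^(0.0390·13/12) = 121.4835 × 1.043155 = 126.7261
Value (long) = (F − K)·e^(−rT) = (126.7261 − 116.47) × 0.958630 = 9.8318
Short position value = −(long value) = -£9.83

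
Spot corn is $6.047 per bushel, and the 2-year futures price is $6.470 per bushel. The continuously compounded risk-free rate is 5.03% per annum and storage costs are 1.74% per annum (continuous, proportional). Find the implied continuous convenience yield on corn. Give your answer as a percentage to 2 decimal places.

3.39%

F = S·e^((r+u−y)T) ⇒ (r+u−y) = ln(F/S)/T
ln(6.470/6.047) = 0.067614; /T ⇒ 0.033807
y = r + u − ln(F/S)/T = 0.0503 + 0.0174 − 0.033807 = 0.033893
y = 3.39%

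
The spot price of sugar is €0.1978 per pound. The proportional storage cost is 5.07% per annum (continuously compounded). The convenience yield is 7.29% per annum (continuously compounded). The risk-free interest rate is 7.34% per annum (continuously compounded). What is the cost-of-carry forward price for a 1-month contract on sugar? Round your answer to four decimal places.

Net carry = r + u − y = 0.0734 + 0.0507 − 0.0729 = 0.0512
F = S·e^((r+u−y)T) = 0.1978 · e^(0.0512 × 1/12) = 0.1978 · e^0.004267
= 0.1978 × 1.004276 = €0.1986 per pound

€0.1986 per pound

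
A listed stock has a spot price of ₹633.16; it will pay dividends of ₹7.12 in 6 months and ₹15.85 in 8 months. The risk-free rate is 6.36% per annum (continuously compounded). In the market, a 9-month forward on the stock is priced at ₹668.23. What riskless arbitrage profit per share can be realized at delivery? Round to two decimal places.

₹27.30 per share

PV(dividends) I = 7.12·e^(−0.0636·6/12) + 15.85·e^(−0.0636·8/12) = 22.0892
Fair forward F* = (S − I)·e^(rT) = (633.16 − 22.0892)·e^0.047700 = 611.0708 × 1.048856 = 640.9253
Market ₹668.23 > fair 640.9253: forward overpriced → cash-and-carry (borrow at r, buy the stock and collect the dividends, short the forward).
Profit at T = |F_mkt − F*| = |668.23 − 640.9253| = ₹27.30 per share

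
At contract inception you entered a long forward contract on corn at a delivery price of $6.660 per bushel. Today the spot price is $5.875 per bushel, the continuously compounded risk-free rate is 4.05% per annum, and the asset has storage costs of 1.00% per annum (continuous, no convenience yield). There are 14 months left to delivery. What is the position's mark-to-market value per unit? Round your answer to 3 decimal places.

-$0.409 per bushel

Current fair forward for the remaining 14 months: F = S·e^((r + u)·T), (r + u) = 0.0405 + 0.0100 = 0.0505
F = 5.875 · e^(0.0505 × 14/12) = 5.875 × 1.060687 = 6.2315
Value of long forward = (F − K)·e^(−rT) = (6.2315 − 6.660) · e^(−0.0405·14/12)
= -0.4285 × 0.953849 = -0.409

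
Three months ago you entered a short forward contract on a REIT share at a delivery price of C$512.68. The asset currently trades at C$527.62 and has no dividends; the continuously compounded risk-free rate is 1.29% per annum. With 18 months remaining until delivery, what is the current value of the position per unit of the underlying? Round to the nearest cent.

Current fair forward for the remaining 18 months: F = S·e^(r·T), r = 0.0129
F = 527.62 · e^(0.0129 × 18/12) = 527.62 × 1.019538 = 537.9286
Value of long forward = (F − K)·e^(−rT) = (537.9286 − 512.68) · e^(−0.0129·18/12)
= 25.2486 × 0.980836 = 24.76
Short position value = −(long value) = -C$24.76

-C$24.76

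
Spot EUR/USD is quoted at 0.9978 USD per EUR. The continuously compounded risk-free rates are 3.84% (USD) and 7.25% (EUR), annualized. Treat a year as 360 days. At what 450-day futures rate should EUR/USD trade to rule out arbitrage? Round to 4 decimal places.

F = S·e^((r_USD − r_EUR)T) = 0.9978 · e^((0.0384 − 0.0725) × 450/360)
= 0.9978 · e^-0.042625 = 0.9978 × 0.958271
F = 0.9562 USD per EUR

0.9562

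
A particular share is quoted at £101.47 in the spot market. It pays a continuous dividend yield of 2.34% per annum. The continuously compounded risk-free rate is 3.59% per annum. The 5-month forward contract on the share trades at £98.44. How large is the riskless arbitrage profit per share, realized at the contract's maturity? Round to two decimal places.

£3.56 per share

Fair forward: F* = S·e^(carry·T), with carry = (r − q) = 0.0359 − 0.0234 = 0.0125
F* = 101.47 · e^(0.0125 × 5/12) = 101.47 · e^0.005208 = 101.47 × 1.005222 = £101.9999
Market £98.44 < fair £101.9999: forward underpriced → reverse cash-and-carry (short spot, go long the forward).
At maturity, profit = |F_mkt − F*| = |98.44 − 101.9999| = £3.56 per share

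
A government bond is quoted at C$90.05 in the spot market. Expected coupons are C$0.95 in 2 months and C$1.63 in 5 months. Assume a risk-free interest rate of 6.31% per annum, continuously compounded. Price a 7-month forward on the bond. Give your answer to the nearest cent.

PV(coupons) I = 0.95·e^(−0.0631·2/12) + 1.63·e^(−0.0631·5/12)
I = 0.9401 + 1.5877 = 2.5278
F = (S − I)·e^(rT) = (90.05 − 2.5278) · e^(0.0631·7/12)
= 87.5222 · e^0.036808 = 87.5222 × 1.037494 = C$90.80

C$90.80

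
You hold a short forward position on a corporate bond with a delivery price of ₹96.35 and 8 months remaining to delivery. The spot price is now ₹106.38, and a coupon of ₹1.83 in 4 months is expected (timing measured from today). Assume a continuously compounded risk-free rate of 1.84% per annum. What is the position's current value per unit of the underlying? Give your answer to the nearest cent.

-₹9.39

PV(remaining coupons) I = 1.83·e^(−0.0184·4/12) = 1.8188
Current forward F = (S − I)·e^(rT) = (106.38 − 1.8188)·e^(0.0184·8/12) = 104.5612 × 1.012342 = 105.8517
Value (long) = (F − K)·e^(−rT) = (105.8517 − 96.35) × 0.987808 = 9.3859
Short position value = −(long value) = -₹9.39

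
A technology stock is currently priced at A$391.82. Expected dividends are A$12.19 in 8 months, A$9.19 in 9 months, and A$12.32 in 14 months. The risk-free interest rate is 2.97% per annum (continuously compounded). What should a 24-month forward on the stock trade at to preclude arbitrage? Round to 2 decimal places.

PV(dividends) I = 12.19·e^(−0.0297·8/12) + 9.19·e^(−0.0297·9/12) + 12.32·e^(−0.0297·14/12)
I = 11.9510 + 8.9876 + 11.9004 = 32.8390
F = (S − I)·e^(rT) = (391.82 − 32.8390) · e^(0.0297·24/12)
= 358.9810 · e^0.059400 = 358.9810 × 1.061200 = A$380.95

A$380.95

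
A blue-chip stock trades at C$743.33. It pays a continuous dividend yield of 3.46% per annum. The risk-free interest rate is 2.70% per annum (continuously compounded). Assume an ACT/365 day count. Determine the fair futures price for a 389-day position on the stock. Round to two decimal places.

F = S·e^((r − q)T) = 743.33 · e^((0.0270 − 0.0346) × 389/365)
= 743.33 · e^-0.008100 = 743.33 × 0.991933
F = C$737.33

C$737.33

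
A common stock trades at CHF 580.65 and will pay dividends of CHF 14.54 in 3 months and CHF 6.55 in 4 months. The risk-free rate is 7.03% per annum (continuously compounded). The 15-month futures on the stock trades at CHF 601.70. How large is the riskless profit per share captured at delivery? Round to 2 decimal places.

CHF 9.70 per share

PV(dividends) I = 14.54·e^(−0.0703·3/12) + 6.55·e^(−0.0703·4/12) = 20.6850
Fair futures F* = (S − I)·e^(rT) = (580.65 − 20.6850)·e^0.087875 = 559.9650 × 1.091852 = 611.3989
Market CHF 601.70 < fair 611.3989: forward underpriced → reverse cash-and-carry (short the stock, invest proceeds at r, pay the dividends, go long the forward).
Profit at T = |F_mkt − F*| = |601.70 − 611.3989| = CHF 9.70 per share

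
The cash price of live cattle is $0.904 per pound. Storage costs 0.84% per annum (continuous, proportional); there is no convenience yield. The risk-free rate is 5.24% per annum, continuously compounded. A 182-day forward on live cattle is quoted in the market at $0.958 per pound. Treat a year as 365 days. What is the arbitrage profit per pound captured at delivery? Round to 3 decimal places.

Fair forward: F* = S·e^(carry·T), with carry = (r + u) = 0.0524 + 0.0084 = 0.0608
F* = 0.904 · e^(0.0608 × 182/365) = 0.904 · e^0.030317 = 0.904 × 1.030781 = $0.9318
Market $0.958 > fair $0.9318: forward overpriced → cash-and-carry (buy spot, short the forward).
At maturity, profit = |F_mkt − F*| = |0.958 − 0.9318| = $0.026 per pound

$0.026 per pound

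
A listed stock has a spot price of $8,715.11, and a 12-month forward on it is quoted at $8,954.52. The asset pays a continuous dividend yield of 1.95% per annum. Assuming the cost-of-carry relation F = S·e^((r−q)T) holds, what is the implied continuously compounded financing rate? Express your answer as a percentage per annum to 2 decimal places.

4.66%

From F = S·e^((r−q)T): (r − q) = ln(F/S)/T
ln(8954.52/8715.11) = ln(1.027471) = 0.027100
(r − q) = 0.027100 / (12/12) = 0.027100
r = ln(F/S)/T + q = 0.027100 + 0.0195 = 0.046600
r = 4.66%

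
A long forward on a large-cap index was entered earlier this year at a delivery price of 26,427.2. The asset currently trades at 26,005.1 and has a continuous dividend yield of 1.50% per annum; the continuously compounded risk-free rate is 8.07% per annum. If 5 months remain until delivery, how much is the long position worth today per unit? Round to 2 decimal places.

Current fair forward for the remaining 5 months: F = S·e^((r − q)·T), (r − q) = 0.0807 − 0.0150 = 0.0657
F = 26005.1 · e^(0.0657 × 5/12) = 26005.1 × 1.02775314 = 26726.8232
Value of long forward = (F − K)·e^(−rT) = (26726.8232 − 26427.2) · e^(−0.0807·5/12)
= 299.6232 × 0.96693404 = 289.72

289.72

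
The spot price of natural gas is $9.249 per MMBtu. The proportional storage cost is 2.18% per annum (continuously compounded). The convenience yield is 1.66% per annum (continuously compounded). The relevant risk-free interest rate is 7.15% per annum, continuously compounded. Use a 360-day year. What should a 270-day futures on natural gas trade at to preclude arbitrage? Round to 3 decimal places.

$9.797 per MMBtu

Net carry = r + u − y = 0.0715 + 0.0218 − 0.0166 = 0.0767
F = S·e^((r+u−y)T) = 9.249 · e^(0.0767 × 270/360) = 9.249 · e^0.057525
= 9.249 × 1.059212 = $9.797 per MMBtu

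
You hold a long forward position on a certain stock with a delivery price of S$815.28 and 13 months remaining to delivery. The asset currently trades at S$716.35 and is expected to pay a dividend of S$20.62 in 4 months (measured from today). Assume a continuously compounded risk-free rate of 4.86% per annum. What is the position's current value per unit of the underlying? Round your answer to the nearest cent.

-S$77.40

PV(remaining dividends) I = 20.62·e^(−0.0486·4/12) = 20.2886
Current forward F = (S − I)·e^(rT) = (716.35 − 20.2886)·e^(0.0486·13/12) = 696.0614 × 1.054061 = 733.6912
Value (long) = (F − K)·e^(−rT) = (733.6912 − 815.28) × 0.948712 = -77.4043
Value = -S$77.40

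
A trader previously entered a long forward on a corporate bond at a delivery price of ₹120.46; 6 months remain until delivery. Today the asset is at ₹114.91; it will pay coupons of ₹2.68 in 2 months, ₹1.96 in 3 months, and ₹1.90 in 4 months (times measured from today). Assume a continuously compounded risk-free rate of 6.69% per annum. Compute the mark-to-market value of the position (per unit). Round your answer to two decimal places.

-₹8.02

PV(remaining coupons) I = 2.68·e^(−0.0669·2/12) + 1.96·e^(−0.0669·3/12) + 1.90·e^(−0.0669·4/12) = 6.4359
Current forward F = (S − I)·e^(rT) = (114.91 − 6.4359)·e^(0.0669·6/12) = 108.4741 × 1.034016 = 112.1640
Value (long) = (F − K)·e^(−rT) = (112.1640 − 120.46) × 0.967103 = -8.0231
Value = -₹8.02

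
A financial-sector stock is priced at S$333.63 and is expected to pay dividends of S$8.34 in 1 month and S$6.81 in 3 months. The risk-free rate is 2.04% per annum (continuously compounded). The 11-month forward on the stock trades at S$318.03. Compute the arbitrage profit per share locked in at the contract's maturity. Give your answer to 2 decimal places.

S$6.51 per share

PV(dividends) I = 8.34·e^(−0.0204·1/12) + 6.81·e^(−0.0204·3/12) = 15.1012
Fair forward F* = (S − I)·e^(rT) = (333.63 − 15.1012)·e^0.018700 = 318.5288 × 1.018876 = 324.5413
Market S$318.03 < fair 324.5413: forward underpriced → reverse cash-and-carry (short the stock, invest proceeds at r, pay the dividends, go long the forward).
Profit at T = |F_mkt − F*| = |318.03 − 324.5413| = S$6.51 per share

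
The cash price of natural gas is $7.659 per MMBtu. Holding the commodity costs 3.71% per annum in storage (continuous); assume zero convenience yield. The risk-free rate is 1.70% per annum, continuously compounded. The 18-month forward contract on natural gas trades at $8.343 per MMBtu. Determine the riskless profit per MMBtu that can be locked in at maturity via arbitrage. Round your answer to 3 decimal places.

Fair forward: F* = S·e^(carry·T), with carry = (r + u) = 0.0170 + 0.0371 = 0.0541
F* = 7.659 · e^(0.0541 × 18/12) = 7.659 · e^0.081150 = 7.659 × 1.084534 = $8.3064
Market $8.343 > fair $8.3064: forward overpriced → cash-and-carry (buy spot, short the forward).
At maturity, profit = |F_mkt − F*| = |8.343 − 8.3064| = $0.037 per MMBtu

$0.037 per MMBtu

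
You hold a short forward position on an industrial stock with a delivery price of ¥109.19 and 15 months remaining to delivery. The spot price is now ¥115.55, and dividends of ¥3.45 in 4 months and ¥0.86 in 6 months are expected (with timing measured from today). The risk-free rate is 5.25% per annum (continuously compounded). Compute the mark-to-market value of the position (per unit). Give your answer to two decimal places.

-¥9.07

PV(remaining dividends) I = 3.45·e^(−0.0525·4/12) + 0.86·e^(−0.0525·6/12) = 4.2279
Current forward F = (S − I)·e^(rT) = (115.55 − 4.2279)·e^(0.0525·15/12) = 111.3221 × 1.067826 = 118.8726
Value (long) = (F − K)·e^(−rT) = (118.8726 − 109.19) × 0.936482 = 9.0676
Short position value = −(long value) = -¥9.07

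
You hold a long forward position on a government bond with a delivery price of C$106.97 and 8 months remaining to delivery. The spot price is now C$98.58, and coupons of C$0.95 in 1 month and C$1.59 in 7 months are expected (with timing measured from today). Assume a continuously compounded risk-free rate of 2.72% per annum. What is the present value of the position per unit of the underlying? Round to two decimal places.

PV(remaining coupons) I = 0.95·e^(−0.0272·1/12) + 1.59·e^(−0.0272·7/12) = 2.5128
Current forward F = (S − I)·e^(rT) = (98.58 − 2.5128)·e^(0.0272·8/12) = 96.0672 × 1.018299 = 97.8251
Value (long) = (F − K)·e^(−rT) = (97.8251 − 106.97) × 0.982030 = -8.9806
Value = -C$8.98

-C$8.98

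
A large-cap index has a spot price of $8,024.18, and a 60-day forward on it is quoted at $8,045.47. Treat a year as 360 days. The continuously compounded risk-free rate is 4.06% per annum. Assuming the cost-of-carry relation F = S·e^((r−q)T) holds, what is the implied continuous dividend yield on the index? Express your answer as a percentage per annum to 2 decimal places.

From F = S·e^((r−q)T): (r − q) = ln(F/S)/T
ln(8045.47/8024.18) = ln(1.002653) = 0.002649
(r − q) = 0.002649 / (60/360) = 0.015894
q = r − ln(F/S)/T = 0.0406 − 0.015894 = 0.024706
q = 2.47%

2.47%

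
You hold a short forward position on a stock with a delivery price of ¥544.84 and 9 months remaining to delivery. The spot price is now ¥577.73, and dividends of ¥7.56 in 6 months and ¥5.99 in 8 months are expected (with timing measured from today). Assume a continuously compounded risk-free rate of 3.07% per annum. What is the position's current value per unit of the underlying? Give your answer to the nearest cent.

-¥31.98

PV(remaining dividends) I = 7.56·e^(−0.0307·6/12) + 5.99·e^(−0.0307·8/12) = 13.3135
Current forward F = (S − I)·e^(rT) = (577.73 − 13.3135)·e^(0.0307·9/12) = 564.4165 × 1.023292 = 577.5629
Value (long) = (F − K)·e^(−rT) = (577.5629 − 544.84) × 0.977238 = 31.9781
Short position value = −(long value) = -¥31.98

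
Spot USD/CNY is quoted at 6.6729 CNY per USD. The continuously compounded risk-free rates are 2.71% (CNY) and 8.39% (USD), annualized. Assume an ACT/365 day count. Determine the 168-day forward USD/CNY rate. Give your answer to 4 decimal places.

6.5007

F = S·e^((r_CNY − r_USD)T) = 6.6729 · e^((0.0271 − 0.0839) × 168/365)
= 6.6729 · e^-0.026144 = 6.6729 × 0.974195
F = 6.5007 CNY per USD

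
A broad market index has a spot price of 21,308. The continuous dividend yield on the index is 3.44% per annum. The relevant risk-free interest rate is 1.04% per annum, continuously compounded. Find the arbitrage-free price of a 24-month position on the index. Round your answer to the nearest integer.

F = S·e^((r − q)T) = 21308 · e^((0.0104 − 0.0344) × 24/12)
= 21308 · e^-0.048000 = 21308 × 0.953134
F = 20,309

20,309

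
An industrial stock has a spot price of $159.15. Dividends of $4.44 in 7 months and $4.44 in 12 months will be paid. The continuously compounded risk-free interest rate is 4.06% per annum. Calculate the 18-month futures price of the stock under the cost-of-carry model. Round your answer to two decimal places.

$160.00

PV(dividends) I = 4.44·e^(−0.0406·7/12) + 4.44·e^(−0.0406·12/12)
I = 4.3361 + 4.2633 = 8.5994
F = (S − I)·e^(rT) = (159.15 − 8.5994) · e^(0.0406·18/12)
= 150.5506 · e^0.060900 = 150.5506 × 1.062793 = $160.00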